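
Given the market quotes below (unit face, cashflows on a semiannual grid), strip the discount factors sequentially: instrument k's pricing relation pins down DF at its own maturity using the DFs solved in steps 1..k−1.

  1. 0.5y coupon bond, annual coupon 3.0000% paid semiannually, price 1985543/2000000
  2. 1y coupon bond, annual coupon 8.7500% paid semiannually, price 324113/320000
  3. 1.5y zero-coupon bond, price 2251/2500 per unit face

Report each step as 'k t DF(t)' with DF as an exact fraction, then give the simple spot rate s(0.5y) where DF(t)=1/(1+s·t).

step 1 [0.5y] bond c/2=3/200: DF=(1985543/2000000 − 3/200·(0))/(1+3/200) = 9781/10000 ≈ 0.978100
step 2 [1y] bond c/2=7/160: DF=(324113/320000 − 7/160·(0.978100))/(1+7/160) = 4647/5000 ≈ 0.929400
step 3 [1.5y] zero: DF = P = 2251/2500 ≈ 0.900400

1 1/2 9781/10000
2 1 4647/5000
3 3/2 2251/2500
s(0.5y) = (1/(9781/10000) − 1)/(1/2) = 438/9781 ≈ 4.4781%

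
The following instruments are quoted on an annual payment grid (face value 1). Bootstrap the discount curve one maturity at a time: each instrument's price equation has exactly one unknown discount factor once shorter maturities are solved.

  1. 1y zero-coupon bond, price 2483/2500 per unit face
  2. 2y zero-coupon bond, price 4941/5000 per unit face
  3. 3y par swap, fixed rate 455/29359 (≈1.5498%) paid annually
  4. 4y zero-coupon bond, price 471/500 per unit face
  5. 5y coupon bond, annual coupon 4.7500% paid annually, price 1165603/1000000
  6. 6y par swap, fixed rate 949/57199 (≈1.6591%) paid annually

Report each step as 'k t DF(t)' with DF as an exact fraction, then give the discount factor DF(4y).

step 1 [1y] zero: DF = P = 2483/2500 ≈ 0.993200
step 2 [2y] zero: DF = P = 4941/5000 ≈ 0.988200
step 3 [3y] swap r/1=455/29359: DF=(1 − 455/29359·(0.993200+0.988200))/(1+455/29359) = 1909/2000 ≈ 0.954500
step 4 [4y] zero: DF = P = 471/500 ≈ 0.942000
step 5 [5y] bond c/1=19/400: DF=(1165603/1000000 − 19/400·(0.993200+0.988200+0.954500+0.942000))/(1+19/400) = 9369/10000 ≈ 0.936900
step 6 [6y] swap r/1=949/57199: DF=(1 − 949/57199·(0.993200+0.988200+0.954500+0.942000+0.936900))/(1+949/57199) = 9051/10000 ≈ 0.905100

1 1 2483/2500
2 2 4941/5000
3 3 1909/2000
4 4 471/500
5 5 9369/10000
6 6 9051/10000
DF(4y) = 471/500 ≈ 0.942000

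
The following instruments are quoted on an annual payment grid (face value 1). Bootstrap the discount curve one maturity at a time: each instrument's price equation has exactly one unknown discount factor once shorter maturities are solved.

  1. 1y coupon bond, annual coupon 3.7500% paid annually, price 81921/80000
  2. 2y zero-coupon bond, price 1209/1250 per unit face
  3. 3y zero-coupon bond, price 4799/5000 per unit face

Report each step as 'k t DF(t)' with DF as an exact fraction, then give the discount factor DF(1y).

1 1 987/1000
2 2 1209/1250
3 3 4799/5000
DF(1y) = 987/1000 ≈ 0.987000

step 1 [1y] bond c/1=3/80: DF=(81921/80000 − 3/80·(0))/(1+3/80) = 987/1000 ≈ 0.987000
step 2 [2y] zero: DF = P = 1209/1250 ≈ 0.967200
step 3 [3y] zero: DF = P = 4799/5000 ≈ 0.959800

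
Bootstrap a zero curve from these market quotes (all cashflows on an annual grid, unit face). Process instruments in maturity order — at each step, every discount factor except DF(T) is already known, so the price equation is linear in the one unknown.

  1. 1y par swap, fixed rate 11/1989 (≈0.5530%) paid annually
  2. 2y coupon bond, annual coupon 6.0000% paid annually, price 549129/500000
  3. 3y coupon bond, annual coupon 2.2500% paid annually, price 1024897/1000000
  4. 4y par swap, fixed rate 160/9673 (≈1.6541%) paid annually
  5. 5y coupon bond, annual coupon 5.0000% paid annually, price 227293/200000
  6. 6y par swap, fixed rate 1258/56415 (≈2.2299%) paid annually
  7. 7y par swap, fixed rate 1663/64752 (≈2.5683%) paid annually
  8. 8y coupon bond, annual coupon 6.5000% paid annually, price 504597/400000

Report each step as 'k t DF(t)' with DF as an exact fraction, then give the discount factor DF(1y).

step 1 [1y] swap r/1=11/1989: DF=(1 − 11/1989·(0))/(1+11/1989) = 1989/2000 ≈ 0.994500
step 2 [2y] bond c/1=3/50: DF=(549129/500000 − 3/50·(0.994500))/(1+3/50) = 4899/5000 ≈ 0.979800
step 3 [3y] bond c/1=9/400: DF=(1024897/1000000 − 9/400·(0.994500+0.979800))/(1+9/400) = 9589/10000 ≈ 0.958900
step 4 [4y] swap r/1=160/9673: DF=(1 − 160/9673·(0.994500+0.979800+0.958900))/(1+160/9673) = 117/125 ≈ 0.936000
step 5 [5y] bond c/1=1/20: DF=(227293/200000 − 1/20·(0.994500+0.979800+0.958900+0.936000))/(1+1/20) = 8981/10000 ≈ 0.898100
step 6 [6y] swap r/1=1258/56415: DF=(1 − 1258/56415·(0.994500+0.979800+0.958900+0.936000+0.898100))/(1+1258/56415) = 4371/5000 ≈ 0.874200
step 7 [7y] swap r/1=1663/64752: DF=(1 − 1663/64752·(0.994500+0.979800+0.958900+0.936000+0.898100+0.874200))/(1+1663/64752) = 8337/10000 ≈ 0.833700
step 8 [8y] bond c/1=13/200: DF=(504597/400000 − 13/200·(0.994500+0.979800+0.958900+0.936000+0.898100+0.874200+0.833700))/(1+13/200) = 7893/10000 ≈ 0.789300

1 1 1989/2000
2 2 4899/5000
3 3 9589/10000
4 4 117/125
5 5 8981/10000
6 6 4371/5000
7 7 8337/10000
8 8 7893/10000
DF(1y) = 1989/2000 ≈ 0.994500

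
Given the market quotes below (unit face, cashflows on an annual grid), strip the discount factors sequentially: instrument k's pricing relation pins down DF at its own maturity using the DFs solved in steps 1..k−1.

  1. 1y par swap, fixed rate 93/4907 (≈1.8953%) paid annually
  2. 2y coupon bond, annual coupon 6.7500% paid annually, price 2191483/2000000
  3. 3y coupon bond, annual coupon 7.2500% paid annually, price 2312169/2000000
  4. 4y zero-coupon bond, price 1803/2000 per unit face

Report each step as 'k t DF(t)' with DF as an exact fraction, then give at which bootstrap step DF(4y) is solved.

step 1 [1y] swap r/1=93/4907: DF=(1 − 93/4907·(0))/(1+93/4907) = 4907/5000 ≈ 0.981400
step 2 [2y] bond c/1=27/400: DF=(2191483/2000000 − 27/400·(0.981400))/(1+27/400) = 2411/2500 ≈ 0.964400
step 3 [3y] bond c/1=29/400: DF=(2312169/2000000 − 29/400·(0.981400+0.964400))/(1+29/400) = 1183/1250 ≈ 0.946400
step 4 [4y] zero: DF = P = 1803/2000 ≈ 0.901500

1 1 4907/5000
2 2 2411/2500
3 3 1183/1250
4 4 1803/2000
DF(4y) is solved at step 4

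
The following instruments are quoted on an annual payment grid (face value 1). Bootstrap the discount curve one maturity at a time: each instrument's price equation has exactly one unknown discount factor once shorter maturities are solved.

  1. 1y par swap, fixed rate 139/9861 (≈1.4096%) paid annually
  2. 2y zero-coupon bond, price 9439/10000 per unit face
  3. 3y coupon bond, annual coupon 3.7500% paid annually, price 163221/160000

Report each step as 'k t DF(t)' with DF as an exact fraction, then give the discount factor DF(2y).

1 1 9861/10000
2 2 9439/10000
3 3 1827/2000
DF(2y) = 9439/10000 ≈ 0.943900

step 1 [1y] swap r/1=139/9861: DF=(1 − 139/9861·(0))/(1+139/9861) = 9861/10000 ≈ 0.986100
step 2 [2y] zero: DF = P = 9439/10000 ≈ 0.943900
step 3 [3y] bond c/1=3/80: DF=(163221/160000 − 3/80·(0.986100+0.943900))/(1+3/80) = 1827/2000 ≈ 0.913500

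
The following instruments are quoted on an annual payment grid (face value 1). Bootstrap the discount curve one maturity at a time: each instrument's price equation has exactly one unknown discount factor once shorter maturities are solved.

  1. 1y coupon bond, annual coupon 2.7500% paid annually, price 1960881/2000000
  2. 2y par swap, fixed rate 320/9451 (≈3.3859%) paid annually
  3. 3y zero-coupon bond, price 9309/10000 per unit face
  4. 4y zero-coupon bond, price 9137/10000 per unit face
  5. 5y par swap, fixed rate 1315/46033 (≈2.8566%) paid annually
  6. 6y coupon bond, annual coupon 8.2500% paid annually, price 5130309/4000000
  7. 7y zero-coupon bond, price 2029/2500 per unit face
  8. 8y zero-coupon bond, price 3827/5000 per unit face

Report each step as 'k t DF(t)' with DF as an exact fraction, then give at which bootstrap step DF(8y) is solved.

1 1 4771/5000
2 2 117/125
3 3 9309/10000
4 4 9137/10000
5 5 1737/2000
6 6 417/500
7 7 2029/2500
8 8 3827/5000
DF(8y) is solved at step 8

step 1 [1y] bond c/1=11/400: DF=(1960881/2000000 − 11/400·(0))/(1+11/400) = 4771/5000 ≈ 0.954200
step 2 [2y] swap r/1=320/9451: DF=(1 − 320/9451·(0.954200))/(1+320/9451) = 117/125 ≈ 0.936000
step 3 [3y] zero: DF = P = 9309/10000 ≈ 0.930900
step 4 [4y] zero: DF = P = 9137/10000 ≈ 0.913700
step 5 [5y] swap r/1=1315/46033: DF=(1 − 1315/46033·(0.954200+0.936000+0.930900+0.913700))/(1+1315/46033) = 1737/2000 ≈ 0.868500
step 6 [6y] bond c/1=33/400: DF=(5130309/4000000 − 33/400·(0.954200+0.936000+0.930900+0.913700+0.868500))/(1+33/400) = 417/500 ≈ 0.834000
step 7 [7y] zero: DF = P = 2029/2500 ≈ 0.811600
step 8 [8y] zero: DF = P = 3827/5000 ≈ 0.765400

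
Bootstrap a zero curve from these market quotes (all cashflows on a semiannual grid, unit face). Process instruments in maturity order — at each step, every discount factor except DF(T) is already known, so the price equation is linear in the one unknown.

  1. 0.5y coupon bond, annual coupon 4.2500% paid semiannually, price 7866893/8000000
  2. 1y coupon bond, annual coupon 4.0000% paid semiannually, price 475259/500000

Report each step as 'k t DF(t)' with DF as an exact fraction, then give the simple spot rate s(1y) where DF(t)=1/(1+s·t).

1 1/2 9629/10000
2 1 913/1000
s(1y) = (1/(913/1000) − 1)/(1) = 87/913 ≈ 9.5290%

step 1 [0.5y] bond c/2=17/800: DF=(7866893/8000000 − 17/800·(0))/(1+17/800) = 9629/10000 ≈ 0.962900
step 2 [1y] bond c/2=1/50: DF=(475259/500000 − 1/50·(0.962900))/(1+1/50) = 913/1000 ≈ 0.913000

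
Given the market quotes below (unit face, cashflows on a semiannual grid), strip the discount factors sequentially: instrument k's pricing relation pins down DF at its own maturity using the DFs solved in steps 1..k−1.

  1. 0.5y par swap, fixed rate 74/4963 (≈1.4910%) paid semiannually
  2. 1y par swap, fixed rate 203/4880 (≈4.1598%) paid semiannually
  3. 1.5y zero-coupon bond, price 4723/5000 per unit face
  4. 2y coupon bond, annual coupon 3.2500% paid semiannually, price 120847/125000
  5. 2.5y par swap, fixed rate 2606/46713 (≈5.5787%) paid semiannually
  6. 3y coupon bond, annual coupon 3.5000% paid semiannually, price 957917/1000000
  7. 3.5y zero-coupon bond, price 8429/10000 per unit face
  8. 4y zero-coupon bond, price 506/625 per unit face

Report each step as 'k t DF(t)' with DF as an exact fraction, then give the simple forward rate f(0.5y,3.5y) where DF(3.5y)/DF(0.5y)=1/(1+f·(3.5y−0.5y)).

1 1/2 4963/5000
2 1 4797/5000
3 3/2 4723/5000
4 2 181/200
5 5/2 8697/10000
6 3 8611/10000
7 7/2 8429/10000
8 4 506/625
f(0.5y,3.5y) = ((4963/5000)/(8429/10000) − 1)/(3) = 499/8429 ≈ 5.9200%

step 1 [0.5y] swap r/2=37/4963: DF=(1 − 37/4963·(0))/(1+37/4963) = 4963/5000 ≈ 0.992600
step 2 [1y] swap r/2=203/9760: DF=(1 − 203/9760·(0.992600))/(1+203/9760) = 4797/5000 ≈ 0.959400
step 3 [1.5y] zero: DF = P = 4723/5000 ≈ 0.944600
step 4 [2y] bond c/2=13/800: DF=(120847/125000 − 13/800·(0.992600+0.959400+0.944600))/(1+13/800) = 181/200 ≈ 0.905000
step 5 [2.5y] swap r/2=1303/46713: DF=(1 − 1303/46713·(0.992600+0.959400+0.944600+0.905000))/(1+1303/46713) = 8697/10000 ≈ 0.869700
step 6 [3y] bond c/2=7/400: DF=(957917/1000000 − 7/400·(0.992600+0.959400+0.944600+0.905000+0.869700))/(1+7/400) = 8611/10000 ≈ 0.861100
step 7 [3.5y] zero: DF = P = 8429/10000 ≈ 0.842900
step 8 [4y] zero: DF = P = 506/625 ≈ 0.809600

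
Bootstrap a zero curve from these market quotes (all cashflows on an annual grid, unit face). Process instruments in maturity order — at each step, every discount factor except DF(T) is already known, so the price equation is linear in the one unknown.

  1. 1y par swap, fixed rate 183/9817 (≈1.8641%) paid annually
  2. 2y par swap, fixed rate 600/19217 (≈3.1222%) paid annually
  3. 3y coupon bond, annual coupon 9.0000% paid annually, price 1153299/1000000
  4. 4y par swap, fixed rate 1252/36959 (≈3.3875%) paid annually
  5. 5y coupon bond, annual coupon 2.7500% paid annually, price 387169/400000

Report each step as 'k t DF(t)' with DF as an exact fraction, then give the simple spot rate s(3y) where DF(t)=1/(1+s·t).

step 1 [1y] swap r/1=183/9817: DF=(1 − 183/9817·(0))/(1+183/9817) = 9817/10000 ≈ 0.981700
step 2 [2y] swap r/1=600/19217: DF=(1 − 600/19217·(0.981700))/(1+600/19217) = 47/50 ≈ 0.940000
step 3 [3y] bond c/1=9/100: DF=(1153299/1000000 − 9/100·(0.981700+0.940000))/(1+9/100) = 4497/5000 ≈ 0.899400
step 4 [4y] swap r/1=1252/36959: DF=(1 − 1252/36959·(0.981700+0.940000+0.899400))/(1+1252/36959) = 2187/2500 ≈ 0.874800
step 5 [5y] bond c/1=11/400: DF=(387169/400000 − 11/400·(0.981700+0.940000+0.899400+0.874800))/(1+11/400) = 8431/10000 ≈ 0.843100

1 1 9817/10000
2 2 47/50
3 3 4497/5000
4 4 2187/2500
5 5 8431/10000
s(3y) = (1/(4497/5000) − 1)/(3) = 503/13491 ≈ 3.7284%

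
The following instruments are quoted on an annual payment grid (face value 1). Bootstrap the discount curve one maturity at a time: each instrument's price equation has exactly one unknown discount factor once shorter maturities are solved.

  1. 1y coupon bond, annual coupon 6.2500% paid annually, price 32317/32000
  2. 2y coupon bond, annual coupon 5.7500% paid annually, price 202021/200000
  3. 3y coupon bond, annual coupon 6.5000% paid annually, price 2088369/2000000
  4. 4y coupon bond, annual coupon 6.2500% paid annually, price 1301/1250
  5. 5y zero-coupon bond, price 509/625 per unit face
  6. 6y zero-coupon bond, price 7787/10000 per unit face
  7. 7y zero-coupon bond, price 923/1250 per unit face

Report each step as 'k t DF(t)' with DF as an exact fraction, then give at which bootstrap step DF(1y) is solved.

step 1 [1y] bond c/1=1/16: DF=(32317/32000 − 1/16·(0))/(1+1/16) = 1901/2000 ≈ 0.950500
step 2 [2y] bond c/1=23/400: DF=(202021/200000 − 23/400·(0.950500))/(1+23/400) = 1807/2000 ≈ 0.903500
step 3 [3y] bond c/1=13/200: DF=(2088369/2000000 − 13/200·(0.950500+0.903500))/(1+13/200) = 8673/10000 ≈ 0.867300
step 4 [4y] bond c/1=1/16: DF=(1301/1250 − 1/16·(0.950500+0.903500+0.867300))/(1+1/16) = 1639/2000 ≈ 0.819500
step 5 [5y] zero: DF = P = 509/625 ≈ 0.814400
step 6 [6y] zero: DF = P = 7787/10000 ≈ 0.778700
step 7 [7y] zero: DF = P = 923/1250 ≈ 0.738400

1 1 1901/2000
2 2 1807/2000
3 3 8673/10000
4 4 1639/2000
5 5 509/625
6 6 7787/10000
7 7 923/1250
DF(1y) is solved at step 1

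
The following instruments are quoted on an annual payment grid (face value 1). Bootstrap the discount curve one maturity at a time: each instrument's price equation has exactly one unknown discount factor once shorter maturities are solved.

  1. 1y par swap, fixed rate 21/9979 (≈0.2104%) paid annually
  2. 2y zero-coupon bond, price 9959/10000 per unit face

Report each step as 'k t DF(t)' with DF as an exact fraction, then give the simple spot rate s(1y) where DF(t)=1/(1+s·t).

1 1 9979/10000
2 2 9959/10000
s(1y) = (1/(9979/10000) − 1)/(1) = 21/9979 ≈ 0.2104%

step 1 [1y] swap r/1=21/9979: DF=(1 − 21/9979·(0))/(1+21/9979) = 9979/10000 ≈ 0.997900
step 2 [2y] zero: DF = P = 9959/10000 ≈ 0.995900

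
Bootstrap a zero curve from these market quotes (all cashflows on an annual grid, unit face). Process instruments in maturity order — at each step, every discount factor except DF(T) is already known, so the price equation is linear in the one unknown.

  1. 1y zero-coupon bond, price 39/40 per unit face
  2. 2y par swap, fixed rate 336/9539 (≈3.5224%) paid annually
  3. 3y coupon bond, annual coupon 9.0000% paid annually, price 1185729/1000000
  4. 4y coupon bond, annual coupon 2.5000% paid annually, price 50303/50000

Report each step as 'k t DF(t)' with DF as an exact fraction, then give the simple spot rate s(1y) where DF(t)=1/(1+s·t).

step 1 [1y] zero: DF = P = 39/40 ≈ 0.975000
step 2 [2y] swap r/1=336/9539: DF=(1 − 336/9539·(0.975000))/(1+336/9539) = 583/625 ≈ 0.932800
step 3 [3y] bond c/1=9/100: DF=(1185729/1000000 − 9/100·(0.975000+0.932800))/(1+9/100) = 9303/10000 ≈ 0.930300
step 4 [4y] bond c/1=1/40: DF=(50303/50000 − 1/40·(0.975000+0.932800+0.930300))/(1+1/40) = 9123/10000 ≈ 0.912300

1 1 39/40
2 2 583/625
3 3 9303/10000
4 4 9123/10000
s(1y) = (1/(39/40) − 1)/(1) = 1/39 ≈ 2.5641%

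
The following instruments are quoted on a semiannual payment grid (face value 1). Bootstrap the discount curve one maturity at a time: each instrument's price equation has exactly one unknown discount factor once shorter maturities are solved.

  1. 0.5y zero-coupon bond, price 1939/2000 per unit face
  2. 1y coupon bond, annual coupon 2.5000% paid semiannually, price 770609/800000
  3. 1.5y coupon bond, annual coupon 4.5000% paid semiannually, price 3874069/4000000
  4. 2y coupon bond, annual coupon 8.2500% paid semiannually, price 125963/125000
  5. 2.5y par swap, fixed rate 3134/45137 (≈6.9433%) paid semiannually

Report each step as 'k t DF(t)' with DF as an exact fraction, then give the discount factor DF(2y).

step 1 [0.5y] zero: DF = P = 1939/2000 ≈ 0.969500
step 2 [1y] bond c/2=1/80: DF=(770609/800000 − 1/80·(0.969500))/(1+1/80) = 4697/5000 ≈ 0.939400
step 3 [1.5y] bond c/2=9/400: DF=(3874069/4000000 − 9/400·(0.969500+0.939400))/(1+9/400) = 2263/2500 ≈ 0.905200
step 4 [2y] bond c/2=33/800: DF=(125963/125000 − 33/800·(0.969500+0.939400+0.905200))/(1+33/800) = 8563/10000 ≈ 0.856300
step 5 [2.5y] swap r/2=1567/45137: DF=(1 − 1567/45137·(0.969500+0.939400+0.905200+0.856300))/(1+1567/45137) = 8433/10000 ≈ 0.843300

1 1/2 1939/2000
2 1 4697/5000
3 3/2 2263/2500
4 2 8563/10000
5 5/2 8433/10000
DF(2y) = 8563/10000 ≈ 0.856300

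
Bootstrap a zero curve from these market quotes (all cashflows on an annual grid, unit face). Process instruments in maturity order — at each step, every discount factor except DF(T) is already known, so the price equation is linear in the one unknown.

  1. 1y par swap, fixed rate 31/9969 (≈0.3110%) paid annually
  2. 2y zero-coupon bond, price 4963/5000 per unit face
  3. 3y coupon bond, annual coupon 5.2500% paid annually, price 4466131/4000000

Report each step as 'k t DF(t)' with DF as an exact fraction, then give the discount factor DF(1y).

step 1 [1y] swap r/1=31/9969: DF=(1 − 31/9969·(0))/(1+31/9969) = 9969/10000 ≈ 0.996900
step 2 [2y] zero: DF = P = 4963/5000 ≈ 0.992600
step 3 [3y] bond c/1=21/400: DF=(4466131/4000000 − 21/400·(0.996900+0.992600))/(1+21/400) = 601/625 ≈ 0.961600

1 1 9969/10000
2 2 4963/5000
3 3 601/625
DF(1y) = 9969/10000 ≈ 0.996900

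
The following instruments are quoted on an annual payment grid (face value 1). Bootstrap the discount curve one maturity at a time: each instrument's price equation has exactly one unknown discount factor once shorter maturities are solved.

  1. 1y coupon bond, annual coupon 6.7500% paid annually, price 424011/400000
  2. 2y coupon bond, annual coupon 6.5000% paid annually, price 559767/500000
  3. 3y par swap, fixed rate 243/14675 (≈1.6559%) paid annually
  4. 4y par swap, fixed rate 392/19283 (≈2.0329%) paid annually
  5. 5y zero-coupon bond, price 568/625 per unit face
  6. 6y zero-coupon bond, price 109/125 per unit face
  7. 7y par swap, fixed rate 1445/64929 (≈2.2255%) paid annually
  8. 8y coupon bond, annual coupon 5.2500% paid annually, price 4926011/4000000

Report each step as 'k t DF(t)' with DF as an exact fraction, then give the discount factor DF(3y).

step 1 [1y] bond c/1=27/400: DF=(424011/400000 − 27/400·(0))/(1+27/400) = 993/1000 ≈ 0.993000
step 2 [2y] bond c/1=13/200: DF=(559767/500000 − 13/200·(0.993000))/(1+13/200) = 4953/5000 ≈ 0.990600
step 3 [3y] swap r/1=243/14675: DF=(1 − 243/14675·(0.993000+0.990600))/(1+243/14675) = 4757/5000 ≈ 0.951400
step 4 [4y] swap r/1=392/19283: DF=(1 − 392/19283·(0.993000+0.990600+0.951400))/(1+392/19283) = 576/625 ≈ 0.921600
step 5 [5y] zero: DF = P = 568/625 ≈ 0.908800
step 6 [6y] zero: DF = P = 109/125 ≈ 0.872000
step 7 [7y] swap r/1=1445/64929: DF=(1 − 1445/64929·(0.993000+0.990600+0.951400+0.921600+0.908800+0.872000))/(1+1445/64929) = 1711/2000 ≈ 0.855500
step 8 [8y] bond c/1=21/400: DF=(4926011/4000000 − 21/400·(0.993000+0.990600+0.951400+0.921600+0.908800+0.872000+0.855500))/(1+21/400) = 4231/5000 ≈ 0.846200

1 1 993/1000
2 2 4953/5000
3 3 4757/5000
4 4 576/625
5 5 568/625
6 6 109/125
7 7 1711/2000
8 8 4231/5000
DF(3y) = 4757/5000 ≈ 0.951400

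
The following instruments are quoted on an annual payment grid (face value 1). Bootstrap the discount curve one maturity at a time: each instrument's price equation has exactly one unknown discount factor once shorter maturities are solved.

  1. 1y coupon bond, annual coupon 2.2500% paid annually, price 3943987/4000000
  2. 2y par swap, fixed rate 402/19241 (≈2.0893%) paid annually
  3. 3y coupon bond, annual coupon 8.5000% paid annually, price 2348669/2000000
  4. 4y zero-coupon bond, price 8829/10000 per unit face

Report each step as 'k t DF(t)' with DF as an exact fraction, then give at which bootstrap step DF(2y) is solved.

step 1 [1y] bond c/1=9/400: DF=(3943987/4000000 − 9/400·(0))/(1+9/400) = 9643/10000 ≈ 0.964300
step 2 [2y] swap r/1=402/19241: DF=(1 − 402/19241·(0.964300))/(1+402/19241) = 4799/5000 ≈ 0.959800
step 3 [3y] bond c/1=17/200: DF=(2348669/2000000 − 17/200·(0.964300+0.959800))/(1+17/200) = 2329/2500 ≈ 0.931600
step 4 [4y] zero: DF = P = 8829/10000 ≈ 0.882900

1 1 9643/10000
2 2 4799/5000
3 3 2329/2500
4 4 8829/10000
DF(2y) is solved at step 2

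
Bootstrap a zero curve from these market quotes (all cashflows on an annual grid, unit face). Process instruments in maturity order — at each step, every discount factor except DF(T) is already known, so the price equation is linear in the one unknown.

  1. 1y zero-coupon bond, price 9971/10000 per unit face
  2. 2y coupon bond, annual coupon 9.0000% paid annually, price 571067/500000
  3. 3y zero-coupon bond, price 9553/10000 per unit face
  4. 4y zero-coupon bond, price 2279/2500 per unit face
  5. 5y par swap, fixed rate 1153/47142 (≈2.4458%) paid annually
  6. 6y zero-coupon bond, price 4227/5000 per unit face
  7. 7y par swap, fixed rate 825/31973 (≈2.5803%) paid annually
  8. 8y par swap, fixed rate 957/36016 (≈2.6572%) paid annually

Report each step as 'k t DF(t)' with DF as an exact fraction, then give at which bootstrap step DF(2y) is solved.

1 1 9971/10000
2 2 1931/2000
3 3 9553/10000
4 4 2279/2500
5 5 8847/10000
6 6 4227/5000
7 7 167/200
8 8 4043/5000
DF(2y) is solved at step 2

step 1 [1y] zero: DF = P = 9971/10000 ≈ 0.997100
step 2 [2y] bond c/1=9/100: DF=(571067/500000 − 9/100·(0.997100))/(1+9/100) = 1931/2000 ≈ 0.965500
step 3 [3y] zero: DF = P = 9553/10000 ≈ 0.955300
step 4 [4y] zero: DF = P = 2279/2500 ≈ 0.911600
step 5 [5y] swap r/1=1153/47142: DF=(1 − 1153/47142·(0.997100+0.965500+0.955300+0.911600))/(1+1153/47142) = 8847/10000 ≈ 0.884700
step 6 [6y] zero: DF = P = 4227/5000 ≈ 0.845400
step 7 [7y] swap r/1=825/31973: DF=(1 − 825/31973·(0.997100+0.965500+0.955300+0.911600+0.884700+0.845400))/(1+825/31973) = 167/200 ≈ 0.835000
step 8 [8y] swap r/1=957/36016: DF=(1 − 957/36016·(0.997100+0.965500+0.955300+0.911600+0.884700+0.845400+0.835000))/(1+957/36016) = 4043/5000 ≈ 0.808600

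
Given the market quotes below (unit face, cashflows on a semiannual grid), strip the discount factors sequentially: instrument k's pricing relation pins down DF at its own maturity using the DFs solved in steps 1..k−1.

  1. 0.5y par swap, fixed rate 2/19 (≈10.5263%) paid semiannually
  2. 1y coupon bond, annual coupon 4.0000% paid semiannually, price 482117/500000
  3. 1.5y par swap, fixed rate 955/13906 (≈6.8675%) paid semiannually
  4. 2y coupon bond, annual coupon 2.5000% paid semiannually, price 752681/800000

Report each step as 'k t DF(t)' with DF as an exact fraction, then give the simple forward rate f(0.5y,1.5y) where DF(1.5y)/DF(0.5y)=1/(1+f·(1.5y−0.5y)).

1 1/2 19/20
2 1 9267/10000
3 3/2 1809/2000
4 2 8949/10000
f(0.5y,1.5y) = ((19/20)/(1809/2000) − 1)/(1) = 91/1809 ≈ 5.0304%

step 1 [0.5y] swap r/2=1/19: DF=(1 − 1/19·(0))/(1+1/19) = 19/20 ≈ 0.950000
step 2 [1y] bond c/2=1/50: DF=(482117/500000 − 1/50·(0.950000))/(1+1/50) = 9267/10000 ≈ 0.926700
step 3 [1.5y] swap r/2=955/27812: DF=(1 − 955/27812·(0.950000+0.926700))/(1+955/27812) = 1809/2000 ≈ 0.904500
step 4 [2y] bond c/2=1/80: DF=(752681/800000 − 1/80·(0.950000+0.926700+0.904500))/(1+1/80) = 8949/10000 ≈ 0.894900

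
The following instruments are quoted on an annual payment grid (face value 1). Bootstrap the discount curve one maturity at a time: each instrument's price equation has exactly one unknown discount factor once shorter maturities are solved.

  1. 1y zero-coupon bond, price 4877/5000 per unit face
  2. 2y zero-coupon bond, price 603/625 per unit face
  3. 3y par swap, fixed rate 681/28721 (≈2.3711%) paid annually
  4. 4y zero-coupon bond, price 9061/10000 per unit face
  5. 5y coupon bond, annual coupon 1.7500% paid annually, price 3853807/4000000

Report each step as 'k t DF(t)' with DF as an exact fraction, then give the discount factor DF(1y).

step 1 [1y] zero: DF = P = 4877/5000 ≈ 0.975400
step 2 [2y] zero: DF = P = 603/625 ≈ 0.964800
step 3 [3y] swap r/1=681/28721: DF=(1 − 681/28721·(0.975400+0.964800))/(1+681/28721) = 9319/10000 ≈ 0.931900
step 4 [4y] zero: DF = P = 9061/10000 ≈ 0.906100
step 5 [5y] bond c/1=7/400: DF=(3853807/4000000 − 7/400·(0.975400+0.964800+0.931900+0.906100))/(1+7/400) = 8819/10000 ≈ 0.881900

1 1 4877/5000
2 2 603/625
3 3 9319/10000
4 4 9061/10000
5 5 8819/10000
DF(1y) = 4877/5000 ≈ 0.975400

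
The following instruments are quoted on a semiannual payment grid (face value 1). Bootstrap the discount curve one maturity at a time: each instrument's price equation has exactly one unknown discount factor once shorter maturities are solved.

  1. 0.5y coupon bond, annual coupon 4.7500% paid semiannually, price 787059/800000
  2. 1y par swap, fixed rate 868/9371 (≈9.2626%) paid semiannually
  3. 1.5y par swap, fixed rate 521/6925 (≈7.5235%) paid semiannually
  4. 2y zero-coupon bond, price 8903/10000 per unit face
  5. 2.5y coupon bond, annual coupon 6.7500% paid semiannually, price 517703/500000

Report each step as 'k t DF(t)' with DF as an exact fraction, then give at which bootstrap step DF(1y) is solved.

1 1/2 961/1000
2 1 2283/2500
3 3/2 4479/5000
4 2 8903/10000
5 5/2 8821/10000
DF(1y) is solved at step 2

step 1 [0.5y] bond c/2=19/800: DF=(787059/800000 − 19/800·(0))/(1+19/800) = 961/1000 ≈ 0.961000
step 2 [1y] swap r/2=434/9371: DF=(1 − 434/9371·(0.961000))/(1+434/9371) = 2283/2500 ≈ 0.913200
step 3 [1.5y] swap r/2=521/13850: DF=(1 − 521/13850·(0.961000+0.913200))/(1+521/13850) = 4479/5000 ≈ 0.895800
step 4 [2y] zero: DF = P = 8903/10000 ≈ 0.890300
step 5 [2.5y] bond c/2=27/800: DF=(517703/500000 − 27/800·(0.961000+0.913200+0.895800+0.890300))/(1+27/800) = 8821/10000 ≈ 0.882100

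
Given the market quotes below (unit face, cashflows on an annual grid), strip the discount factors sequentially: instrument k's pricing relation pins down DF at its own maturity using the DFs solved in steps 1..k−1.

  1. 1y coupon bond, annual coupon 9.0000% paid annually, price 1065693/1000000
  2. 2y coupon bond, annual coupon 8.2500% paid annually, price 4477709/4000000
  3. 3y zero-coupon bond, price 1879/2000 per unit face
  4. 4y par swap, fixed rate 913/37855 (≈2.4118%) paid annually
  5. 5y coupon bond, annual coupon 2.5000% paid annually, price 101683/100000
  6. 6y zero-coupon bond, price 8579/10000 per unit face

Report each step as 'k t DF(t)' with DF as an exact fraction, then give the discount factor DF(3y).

1 1 9777/10000
2 2 2399/2500
3 3 1879/2000
4 4 9087/10000
5 5 8997/10000
6 6 8579/10000
DF(3y) = 1879/2000 ≈ 0.939500

step 1 [1y] bond c/1=9/100: DF=(1065693/1000000 − 9/100·(0))/(1+9/100) = 9777/10000 ≈ 0.977700
step 2 [2y] bond c/1=33/400: DF=(4477709/4000000 − 33/400·(0.977700))/(1+33/400) = 2399/2500 ≈ 0.959600
step 3 [3y] zero: DF = P = 1879/2000 ≈ 0.939500
step 4 [4y] swap r/1=913/37855: DF=(1 − 913/37855·(0.977700+0.959600+0.939500))/(1+913/37855) = 9087/10000 ≈ 0.908700
step 5 [5y] bond c/1=1/40: DF=(101683/100000 − 1/40·(0.977700+0.959600+0.939500+0.908700))/(1+1/40) = 8997/10000 ≈ 0.899700
step 6 [6y] zero: DF = P = 8579/10000 ≈ 0.857900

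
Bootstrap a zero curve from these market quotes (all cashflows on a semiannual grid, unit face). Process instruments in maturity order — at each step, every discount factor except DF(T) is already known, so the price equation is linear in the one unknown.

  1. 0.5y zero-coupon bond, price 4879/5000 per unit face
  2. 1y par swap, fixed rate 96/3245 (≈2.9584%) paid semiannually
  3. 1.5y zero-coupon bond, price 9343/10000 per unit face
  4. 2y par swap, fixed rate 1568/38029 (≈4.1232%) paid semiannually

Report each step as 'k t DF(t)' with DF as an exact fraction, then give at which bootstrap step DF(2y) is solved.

1 1/2 4879/5000
2 1 607/625
3 3/2 9343/10000
4 2 576/625
DF(2y) is solved at step 4

step 1 [0.5y] zero: DF = P = 4879/5000 ≈ 0.975800
step 2 [1y] swap r/2=48/3245: DF=(1 − 48/3245·(0.975800))/(1+48/3245) = 607/625 ≈ 0.971200
step 3 [1.5y] zero: DF = P = 9343/10000 ≈ 0.934300
step 4 [2y] swap r/2=784/38029: DF=(1 − 784/38029·(0.975800+0.971200+0.934300))/(1+784/38029) = 576/625 ≈ 0.921600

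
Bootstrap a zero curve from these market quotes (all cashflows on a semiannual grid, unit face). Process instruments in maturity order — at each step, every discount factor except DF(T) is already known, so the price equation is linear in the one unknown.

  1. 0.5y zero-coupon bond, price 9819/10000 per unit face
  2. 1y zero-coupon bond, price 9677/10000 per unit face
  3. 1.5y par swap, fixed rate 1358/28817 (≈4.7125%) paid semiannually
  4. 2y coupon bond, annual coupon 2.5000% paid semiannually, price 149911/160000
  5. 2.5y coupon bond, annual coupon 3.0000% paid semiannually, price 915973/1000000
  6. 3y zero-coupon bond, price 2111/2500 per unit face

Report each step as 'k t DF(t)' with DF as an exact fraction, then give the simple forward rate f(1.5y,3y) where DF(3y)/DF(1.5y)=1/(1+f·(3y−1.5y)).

1 1/2 9819/10000
2 1 9677/10000
3 3/2 9321/10000
4 2 4449/5000
5 5/2 8467/10000
6 3 2111/2500
f(1.5y,3y) = ((9321/10000)/(2111/2500) − 1)/(3/2) = 877/12666 ≈ 6.9240%

step 1 [0.5y] zero: DF = P = 9819/10000 ≈ 0.981900
step 2 [1y] zero: DF = P = 9677/10000 ≈ 0.967700
step 3 [1.5y] swap r/2=679/28817: DF=(1 − 679/28817·(0.981900+0.967700))/(1+679/28817) = 9321/10000 ≈ 0.932100
step 4 [2y] bond c/2=1/80: DF=(149911/160000 − 1/80·(0.981900+0.967700+0.932100))/(1+1/80) = 4449/5000 ≈ 0.889800
step 5 [2.5y] bond c/2=3/200: DF=(915973/1000000 − 3/200·(0.981900+0.967700+0.932100+0.889800))/(1+3/200) = 8467/10000 ≈ 0.846700
step 6 [3y] zero: DF = P = 2111/2500 ≈ 0.844400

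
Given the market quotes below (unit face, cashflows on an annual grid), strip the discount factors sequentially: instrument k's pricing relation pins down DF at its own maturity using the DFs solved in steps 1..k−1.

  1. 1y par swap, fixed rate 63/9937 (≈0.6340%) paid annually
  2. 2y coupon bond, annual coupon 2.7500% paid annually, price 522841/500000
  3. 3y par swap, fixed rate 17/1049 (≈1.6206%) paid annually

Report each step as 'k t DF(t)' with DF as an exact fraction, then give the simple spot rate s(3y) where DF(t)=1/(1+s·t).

step 1 [1y] swap r/1=63/9937: DF=(1 − 63/9937·(0))/(1+63/9937) = 9937/10000 ≈ 0.993700
step 2 [2y] bond c/1=11/400: DF=(522841/500000 − 11/400·(0.993700))/(1+11/400) = 9911/10000 ≈ 0.991100
step 3 [3y] swap r/1=17/1049: DF=(1 − 17/1049·(0.993700+0.991100))/(1+17/1049) = 2381/2500 ≈ 0.952400

1 1 9937/10000
2 2 9911/10000
3 3 2381/2500
s(3y) = (1/(2381/2500) − 1)/(3) = 119/7143 ≈ 1.6660%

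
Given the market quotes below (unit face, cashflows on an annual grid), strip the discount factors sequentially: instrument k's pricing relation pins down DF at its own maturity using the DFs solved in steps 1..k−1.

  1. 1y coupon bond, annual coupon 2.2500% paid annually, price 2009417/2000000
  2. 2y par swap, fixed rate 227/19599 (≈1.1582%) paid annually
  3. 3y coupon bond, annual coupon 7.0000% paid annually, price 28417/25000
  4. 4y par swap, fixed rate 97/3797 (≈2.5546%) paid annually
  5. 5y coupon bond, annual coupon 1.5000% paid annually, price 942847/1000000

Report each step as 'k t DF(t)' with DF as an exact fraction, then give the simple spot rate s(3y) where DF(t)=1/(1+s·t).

step 1 [1y] bond c/1=9/400: DF=(2009417/2000000 − 9/400·(0))/(1+9/400) = 4913/5000 ≈ 0.982600
step 2 [2y] swap r/1=227/19599: DF=(1 − 227/19599·(0.982600))/(1+227/19599) = 9773/10000 ≈ 0.977300
step 3 [3y] bond c/1=7/100: DF=(28417/25000 − 7/100·(0.982600+0.977300))/(1+7/100) = 9341/10000 ≈ 0.934100
step 4 [4y] swap r/1=97/3797: DF=(1 − 97/3797·(0.982600+0.977300+0.934100))/(1+97/3797) = 903/1000 ≈ 0.903000
step 5 [5y] bond c/1=3/200: DF=(942847/1000000 − 3/200·(0.982600+0.977300+0.934100+0.903000))/(1+3/200) = 1091/1250 ≈ 0.872800

1 1 4913/5000
2 2 9773/10000
3 3 9341/10000
4 4 903/1000
5 5 1091/1250
s(3y) = (1/(9341/10000) − 1)/(3) = 659/28023 ≈ 2.3516%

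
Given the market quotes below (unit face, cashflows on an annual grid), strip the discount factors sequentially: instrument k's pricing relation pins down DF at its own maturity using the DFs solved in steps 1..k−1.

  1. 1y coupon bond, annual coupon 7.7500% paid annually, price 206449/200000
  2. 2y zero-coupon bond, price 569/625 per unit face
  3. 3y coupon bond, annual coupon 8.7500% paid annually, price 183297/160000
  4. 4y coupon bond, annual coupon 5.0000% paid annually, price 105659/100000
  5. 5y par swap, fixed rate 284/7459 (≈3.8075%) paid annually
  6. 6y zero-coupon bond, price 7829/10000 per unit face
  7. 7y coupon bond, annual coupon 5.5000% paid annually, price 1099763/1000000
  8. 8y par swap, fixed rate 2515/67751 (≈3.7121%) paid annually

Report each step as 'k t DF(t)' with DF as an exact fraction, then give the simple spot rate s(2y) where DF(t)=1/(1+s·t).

step 1 [1y] bond c/1=31/400: DF=(206449/200000 − 31/400·(0))/(1+31/400) = 479/500 ≈ 0.958000
step 2 [2y] zero: DF = P = 569/625 ≈ 0.910400
step 3 [3y] bond c/1=7/80: DF=(183297/160000 − 7/80·(0.958000+0.910400))/(1+7/80) = 9031/10000 ≈ 0.903100
step 4 [4y] bond c/1=1/20: DF=(105659/100000 − 1/20·(0.958000+0.910400+0.903100))/(1+1/20) = 8743/10000 ≈ 0.874300
step 5 [5y] swap r/1=284/7459: DF=(1 − 284/7459·(0.958000+0.910400+0.903100+0.874300))/(1+284/7459) = 1037/1250 ≈ 0.829600
step 6 [6y] zero: DF = P = 7829/10000 ≈ 0.782900
step 7 [7y] bond c/1=11/200: DF=(1099763/1000000 − 11/200·(0.958000+0.910400+0.903100+0.874300+0.829600+0.782900))/(1+11/200) = 7683/10000 ≈ 0.768300
step 8 [8y] swap r/1=2515/67751: DF=(1 − 2515/67751·(0.958000+0.910400+0.903100+0.874300+0.829600+0.782900+0.768300))/(1+2515/67751) = 1497/2000 ≈ 0.748500

1 1 479/500
2 2 569/625
3 3 9031/10000
4 4 8743/10000
5 5 1037/1250
6 6 7829/10000
7 7 7683/10000
8 8 1497/2000
s(2y) = (1/(569/625) − 1)/(2) = 28/569 ≈ 4.9209%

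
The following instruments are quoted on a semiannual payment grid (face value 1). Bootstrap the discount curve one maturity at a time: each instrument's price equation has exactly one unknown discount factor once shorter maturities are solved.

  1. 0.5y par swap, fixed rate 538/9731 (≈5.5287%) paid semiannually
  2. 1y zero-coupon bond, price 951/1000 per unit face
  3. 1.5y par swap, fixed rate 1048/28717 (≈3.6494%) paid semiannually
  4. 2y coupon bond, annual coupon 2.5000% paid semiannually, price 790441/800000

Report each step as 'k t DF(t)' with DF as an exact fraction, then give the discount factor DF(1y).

1 1/2 9731/10000
2 1 951/1000
3 3/2 2369/2500
4 2 2351/2500
DF(1y) = 951/1000 ≈ 0.951000

step 1 [0.5y] swap r/2=269/9731: DF=(1 − 269/9731·(0))/(1+269/9731) = 9731/10000 ≈ 0.973100
step 2 [1y] zero: DF = P = 951/1000 ≈ 0.951000
step 3 [1.5y] swap r/2=524/28717: DF=(1 − 524/28717·(0.973100+0.951000))/(1+524/28717) = 2369/2500 ≈ 0.947600
step 4 [2y] bond c/2=1/80: DF=(790441/800000 − 1/80·(0.973100+0.951000+0.947600))/(1+1/80) = 2351/2500 ≈ 0.940400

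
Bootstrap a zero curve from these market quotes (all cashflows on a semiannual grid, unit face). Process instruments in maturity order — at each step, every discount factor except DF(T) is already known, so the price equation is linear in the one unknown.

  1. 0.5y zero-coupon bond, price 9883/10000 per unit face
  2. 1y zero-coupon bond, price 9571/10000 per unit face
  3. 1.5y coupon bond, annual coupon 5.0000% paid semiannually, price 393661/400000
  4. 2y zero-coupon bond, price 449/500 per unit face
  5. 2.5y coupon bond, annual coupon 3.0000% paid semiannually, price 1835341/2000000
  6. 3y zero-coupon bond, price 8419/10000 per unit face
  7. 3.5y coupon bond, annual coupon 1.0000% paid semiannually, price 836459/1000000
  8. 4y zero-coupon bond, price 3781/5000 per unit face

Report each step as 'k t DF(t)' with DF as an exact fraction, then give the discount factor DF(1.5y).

step 1 [0.5y] zero: DF = P = 9883/10000 ≈ 0.988300
step 2 [1y] zero: DF = P = 9571/10000 ≈ 0.957100
step 3 [1.5y] bond c/2=1/40: DF=(393661/400000 − 1/40·(0.988300+0.957100))/(1+1/40) = 9127/10000 ≈ 0.912700
step 4 [2y] zero: DF = P = 449/500 ≈ 0.898000
step 5 [2.5y] bond c/2=3/200: DF=(1835341/2000000 − 3/200·(0.988300+0.957100+0.912700+0.898000))/(1+3/200) = 4243/5000 ≈ 0.848600
step 6 [3y] zero: DF = P = 8419/10000 ≈ 0.841900
step 7 [3.5y] bond c/2=1/200: DF=(836459/1000000 − 1/200·(0.988300+0.957100+0.912700+0.898000+0.848600+0.841900))/(1+1/200) = 2013/2500 ≈ 0.805200
step 8 [4y] zero: DF = P = 3781/5000 ≈ 0.756200

1 1/2 9883/10000
2 1 9571/10000
3 3/2 9127/10000
4 2 449/500
5 5/2 4243/5000
6 3 8419/10000
7 7/2 2013/2500
8 4 3781/5000
DF(1.5y) = 9127/10000 ≈ 0.912700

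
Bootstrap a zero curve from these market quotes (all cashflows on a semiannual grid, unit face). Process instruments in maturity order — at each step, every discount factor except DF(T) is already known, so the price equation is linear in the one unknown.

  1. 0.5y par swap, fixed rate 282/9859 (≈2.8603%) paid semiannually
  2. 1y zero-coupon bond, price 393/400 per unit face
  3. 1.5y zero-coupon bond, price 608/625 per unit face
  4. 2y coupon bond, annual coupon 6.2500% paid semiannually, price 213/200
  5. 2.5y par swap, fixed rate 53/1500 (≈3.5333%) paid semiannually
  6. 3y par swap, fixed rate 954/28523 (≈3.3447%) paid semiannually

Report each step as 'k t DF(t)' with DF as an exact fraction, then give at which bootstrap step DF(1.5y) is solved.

1 1/2 9859/10000
2 1 393/400
3 3/2 608/625
4 2 2359/2500
5 5/2 572/625
6 3 4523/5000
DF(1.5y) is solved at step 3

step 1 [0.5y] swap r/2=141/9859: DF=(1 − 141/9859·(0))/(1+141/9859) = 9859/10000 ≈ 0.985900
step 2 [1y] zero: DF = P = 393/400 ≈ 0.982500
step 3 [1.5y] zero: DF = P = 608/625 ≈ 0.972800
step 4 [2y] bond c/2=1/32: DF=(213/200 − 1/32·(0.985900+0.982500+0.972800))/(1+1/32) = 2359/2500 ≈ 0.943600
step 5 [2.5y] swap r/2=53/3000: DF=(1 − 53/3000·(0.985900+0.982500+0.972800+0.943600))/(1+53/3000) = 572/625 ≈ 0.915200
step 6 [3y] swap r/2=477/28523: DF=(1 − 477/28523·(0.985900+0.982500+0.972800+0.943600+0.915200))/(1+477/28523) = 4523/5000 ≈ 0.904600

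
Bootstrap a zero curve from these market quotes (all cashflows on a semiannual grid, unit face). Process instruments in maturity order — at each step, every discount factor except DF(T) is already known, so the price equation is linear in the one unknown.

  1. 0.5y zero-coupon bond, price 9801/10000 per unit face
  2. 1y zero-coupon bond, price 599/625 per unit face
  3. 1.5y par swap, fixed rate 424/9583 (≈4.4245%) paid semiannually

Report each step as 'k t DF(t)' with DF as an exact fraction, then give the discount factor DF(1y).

step 1 [0.5y] zero: DF = P = 9801/10000 ≈ 0.980100
step 2 [1y] zero: DF = P = 599/625 ≈ 0.958400
step 3 [1.5y] swap r/2=212/9583: DF=(1 − 212/9583·(0.980100+0.958400))/(1+212/9583) = 2341/2500 ≈ 0.936400

1 1/2 9801/10000
2 1 599/625
3 3/2 2341/2500
DF(1y) = 599/625 ≈ 0.958400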